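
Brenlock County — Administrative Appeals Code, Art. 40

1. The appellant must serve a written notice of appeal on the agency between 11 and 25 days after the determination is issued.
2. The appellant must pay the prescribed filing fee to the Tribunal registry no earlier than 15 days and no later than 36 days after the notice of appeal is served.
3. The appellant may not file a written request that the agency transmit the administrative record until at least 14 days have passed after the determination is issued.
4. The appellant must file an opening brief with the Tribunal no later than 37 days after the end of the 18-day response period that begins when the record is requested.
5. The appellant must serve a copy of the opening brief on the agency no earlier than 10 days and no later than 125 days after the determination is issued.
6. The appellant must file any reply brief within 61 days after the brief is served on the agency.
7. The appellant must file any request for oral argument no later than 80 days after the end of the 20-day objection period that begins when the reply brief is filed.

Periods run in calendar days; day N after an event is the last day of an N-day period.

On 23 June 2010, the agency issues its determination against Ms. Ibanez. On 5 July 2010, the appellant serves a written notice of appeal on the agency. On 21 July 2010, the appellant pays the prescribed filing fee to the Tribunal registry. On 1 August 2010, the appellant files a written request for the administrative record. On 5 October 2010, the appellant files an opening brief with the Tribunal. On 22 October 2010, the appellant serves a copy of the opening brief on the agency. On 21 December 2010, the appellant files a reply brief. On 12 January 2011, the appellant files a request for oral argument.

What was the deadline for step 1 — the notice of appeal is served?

Step 1 runs from 23 June 2010, when the determination is issued. The window is 11–25 days after 23 June 2010; it closes on 18 July 2010.

18 July 2010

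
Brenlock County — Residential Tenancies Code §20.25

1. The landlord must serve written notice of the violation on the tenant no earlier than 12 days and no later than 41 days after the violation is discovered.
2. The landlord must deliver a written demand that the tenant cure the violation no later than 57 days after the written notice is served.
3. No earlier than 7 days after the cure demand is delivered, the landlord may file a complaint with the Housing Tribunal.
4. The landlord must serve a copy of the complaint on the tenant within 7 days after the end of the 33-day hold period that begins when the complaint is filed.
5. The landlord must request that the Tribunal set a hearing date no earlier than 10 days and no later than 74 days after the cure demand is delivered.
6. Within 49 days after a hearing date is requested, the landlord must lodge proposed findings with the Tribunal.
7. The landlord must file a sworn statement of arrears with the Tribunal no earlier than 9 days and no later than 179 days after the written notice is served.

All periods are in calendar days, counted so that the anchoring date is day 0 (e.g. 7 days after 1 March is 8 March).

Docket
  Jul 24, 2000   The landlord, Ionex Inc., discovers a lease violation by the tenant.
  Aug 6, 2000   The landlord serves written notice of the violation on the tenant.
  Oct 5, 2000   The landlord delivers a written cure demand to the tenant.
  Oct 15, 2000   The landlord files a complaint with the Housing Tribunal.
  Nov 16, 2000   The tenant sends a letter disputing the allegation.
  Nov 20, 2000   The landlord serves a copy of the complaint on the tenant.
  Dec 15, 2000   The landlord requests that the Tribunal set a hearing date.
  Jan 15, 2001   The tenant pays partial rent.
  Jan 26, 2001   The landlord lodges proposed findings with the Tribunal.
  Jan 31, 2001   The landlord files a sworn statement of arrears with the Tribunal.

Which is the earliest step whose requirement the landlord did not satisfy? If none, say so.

Step 1 — 12 and 41 days from Jul 24, 2000 (when the violation is discovered) are Aug 5, 2000 and Sep 3, 2000 respectively; done Aug 6, 2000, which is between those dates.
Step 2 — counting 57 days from Aug 6, 2000 (when the written notice is served) gives a deadline of Oct 2, 2000; done Oct 5, 2000 — 3 days late.

Step 2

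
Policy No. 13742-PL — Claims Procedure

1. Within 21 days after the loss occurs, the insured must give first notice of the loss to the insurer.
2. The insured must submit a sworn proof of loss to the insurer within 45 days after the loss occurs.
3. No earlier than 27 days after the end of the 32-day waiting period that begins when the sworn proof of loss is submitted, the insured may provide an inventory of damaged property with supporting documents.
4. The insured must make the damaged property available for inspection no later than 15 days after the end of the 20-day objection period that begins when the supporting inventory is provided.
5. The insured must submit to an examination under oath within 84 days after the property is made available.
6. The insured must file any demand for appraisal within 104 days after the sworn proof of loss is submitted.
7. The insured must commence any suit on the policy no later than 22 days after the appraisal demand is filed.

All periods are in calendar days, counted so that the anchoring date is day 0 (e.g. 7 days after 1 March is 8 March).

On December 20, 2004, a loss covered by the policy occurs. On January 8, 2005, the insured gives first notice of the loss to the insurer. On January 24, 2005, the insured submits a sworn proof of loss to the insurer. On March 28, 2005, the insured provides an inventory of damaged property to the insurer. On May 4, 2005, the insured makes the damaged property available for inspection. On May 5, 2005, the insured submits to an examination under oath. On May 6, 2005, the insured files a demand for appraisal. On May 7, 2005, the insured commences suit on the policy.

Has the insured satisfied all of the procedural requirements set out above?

(1) due by December 20, 2004 + 21 days = January 10, 2005; completed January 8, 2005, before the deadline.
(2) due by December 20, 2004 + 45 days = February 3, 2005; done January 24, 2005 — timely.
(3) permitted from February 25, 2005 + 27 days = March 24, 2005 onward; done March 28, 2005, after the minimum wait.
(4) due by April 17, 2005 + 15 days = May 2, 2005; done May 4, 2005 — 2 days late.

No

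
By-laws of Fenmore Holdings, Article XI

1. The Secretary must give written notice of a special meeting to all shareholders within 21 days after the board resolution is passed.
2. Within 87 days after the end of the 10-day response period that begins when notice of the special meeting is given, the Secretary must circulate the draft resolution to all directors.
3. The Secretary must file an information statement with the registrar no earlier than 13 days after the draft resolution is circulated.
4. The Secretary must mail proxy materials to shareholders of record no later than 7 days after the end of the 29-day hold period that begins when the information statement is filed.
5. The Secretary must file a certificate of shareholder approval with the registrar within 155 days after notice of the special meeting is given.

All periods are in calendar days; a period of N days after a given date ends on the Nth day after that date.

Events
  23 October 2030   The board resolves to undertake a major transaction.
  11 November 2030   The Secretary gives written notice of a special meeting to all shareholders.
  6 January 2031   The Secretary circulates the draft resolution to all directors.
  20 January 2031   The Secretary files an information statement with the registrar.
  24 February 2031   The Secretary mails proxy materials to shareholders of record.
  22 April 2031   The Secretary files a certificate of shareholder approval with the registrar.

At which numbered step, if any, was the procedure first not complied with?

Step 1 — counting 21 days from 23 October 2030 (when the board resolution is passed) gives a deadline of 13 November 2030; 11 November 2030 is within that limit.
Step 2 — counting 87 days from 21 November 2030 (end of the 10-day response period, which began when notice of the special meeting is given on 11 November 2030) gives a deadline of 16 February 2031; 6 January 2031 is within that limit.
Step 3 — must wait 13 days from 6 January 2031 (when the draft resolution is circulated), so not before 19 January 2031; done 20 January 2031, after the minimum wait.
Step 4 — counting 7 days from 18 February 2031 (end of the 29-day hold period, which began when the information statement is filed on 20 January 2031) gives a deadline of 25 February 2031; 24 February 2031 is within that limit.
Step 5 — counting 155 days from 11 November 2030 (when notice of the special meeting is given) gives a deadline of 15 April 2031; 22 April 2031 misses that deadline by 7 days.
That is the first point of non-compliance.

Step 5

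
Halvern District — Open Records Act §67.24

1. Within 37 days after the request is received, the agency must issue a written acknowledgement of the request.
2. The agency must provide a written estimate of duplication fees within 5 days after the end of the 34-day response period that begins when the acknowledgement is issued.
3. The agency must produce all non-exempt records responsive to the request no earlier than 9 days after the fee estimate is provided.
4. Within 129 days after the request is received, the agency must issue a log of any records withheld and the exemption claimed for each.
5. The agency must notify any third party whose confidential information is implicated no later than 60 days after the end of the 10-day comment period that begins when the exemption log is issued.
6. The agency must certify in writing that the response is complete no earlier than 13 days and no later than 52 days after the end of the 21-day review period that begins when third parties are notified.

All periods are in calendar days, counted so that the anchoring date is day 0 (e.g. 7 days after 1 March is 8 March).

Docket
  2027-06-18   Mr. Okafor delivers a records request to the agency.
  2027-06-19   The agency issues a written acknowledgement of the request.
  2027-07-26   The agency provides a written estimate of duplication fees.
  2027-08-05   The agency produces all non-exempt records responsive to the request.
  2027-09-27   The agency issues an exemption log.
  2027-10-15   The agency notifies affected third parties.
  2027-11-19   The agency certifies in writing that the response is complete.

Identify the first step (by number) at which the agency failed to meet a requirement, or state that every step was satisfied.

None — every step was satisfied

(1) due by 2027-06-18 + 37 days = 2027-07-25; 2027-06-19 is within that limit.
(2) due by 2027-07-23 + 5 days = 2027-07-28; done 2027-07-26 — timely.
(3) permitted from 2027-07-26 + 9 days = 2027-08-04 onward; 2027-08-05 is on or after that date.
(4) due by 2027-06-18 + 129 days = 2027-10-25; done 2027-09-27 — timely.
(5) due by 2027-10-07 + 60 days = 2027-12-06; 2027-10-15 is within that limit.
(6) the permitted window runs from 2027-11-05 + 13 = 2027-11-18 to 2027-11-05 + 52 = 2027-12-27; 2027-11-19 falls inside that range.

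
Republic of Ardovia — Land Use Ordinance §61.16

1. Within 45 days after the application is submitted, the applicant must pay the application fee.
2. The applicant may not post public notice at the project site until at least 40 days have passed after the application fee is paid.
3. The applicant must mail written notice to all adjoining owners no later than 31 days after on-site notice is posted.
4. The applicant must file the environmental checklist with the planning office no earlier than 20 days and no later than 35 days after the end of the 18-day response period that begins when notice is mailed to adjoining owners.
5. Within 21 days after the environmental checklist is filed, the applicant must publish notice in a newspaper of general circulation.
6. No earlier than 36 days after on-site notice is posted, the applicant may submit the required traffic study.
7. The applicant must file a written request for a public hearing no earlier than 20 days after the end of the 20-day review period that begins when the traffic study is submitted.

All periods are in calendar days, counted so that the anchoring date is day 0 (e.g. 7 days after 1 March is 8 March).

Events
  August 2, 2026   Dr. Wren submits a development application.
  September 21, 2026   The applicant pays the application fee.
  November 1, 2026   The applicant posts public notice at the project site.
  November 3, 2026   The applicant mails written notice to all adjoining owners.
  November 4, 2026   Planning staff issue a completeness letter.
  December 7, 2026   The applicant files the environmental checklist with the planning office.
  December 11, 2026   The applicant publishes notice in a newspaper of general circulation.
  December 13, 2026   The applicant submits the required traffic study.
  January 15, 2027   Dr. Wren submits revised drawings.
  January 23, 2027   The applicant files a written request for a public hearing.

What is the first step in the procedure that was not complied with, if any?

Step 1

Step 1 — counting 45 days from August 2, 2026 (when the application is submitted) gives a deadline of September 16, 2026; done September 21, 2026 — 5 days late.
The procedure was therefore not followed at step 1.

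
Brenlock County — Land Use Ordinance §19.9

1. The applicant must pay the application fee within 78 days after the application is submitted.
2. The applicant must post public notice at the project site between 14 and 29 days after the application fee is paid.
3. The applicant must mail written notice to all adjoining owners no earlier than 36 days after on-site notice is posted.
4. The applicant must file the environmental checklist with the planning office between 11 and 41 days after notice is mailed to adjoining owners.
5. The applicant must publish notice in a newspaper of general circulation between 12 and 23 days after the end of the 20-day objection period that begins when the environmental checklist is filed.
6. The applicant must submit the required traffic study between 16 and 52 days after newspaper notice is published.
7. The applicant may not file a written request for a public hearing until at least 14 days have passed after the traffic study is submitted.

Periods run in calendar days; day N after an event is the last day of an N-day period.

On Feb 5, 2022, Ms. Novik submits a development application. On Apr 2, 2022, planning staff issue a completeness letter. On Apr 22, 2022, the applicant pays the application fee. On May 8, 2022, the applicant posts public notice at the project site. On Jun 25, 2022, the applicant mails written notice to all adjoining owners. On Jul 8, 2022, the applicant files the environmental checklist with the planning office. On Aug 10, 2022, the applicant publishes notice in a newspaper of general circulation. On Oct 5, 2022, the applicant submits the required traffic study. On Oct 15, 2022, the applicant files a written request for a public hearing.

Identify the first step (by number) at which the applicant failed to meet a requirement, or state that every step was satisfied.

Step 1 — counting 78 days from Feb 5, 2022 (when the application is submitted) gives a deadline of Apr 24, 2022; completed Apr 22, 2022, before the deadline.
Step 2 — 14 and 29 days from Apr 22, 2022 (when the application fee is paid) are May 6, 2022 and May 21, 2022 respectively; May 8, 2022 falls inside that range.
Step 3 — must wait 36 days from May 8, 2022 (when on-site notice is posted), so not before Jun 13, 2022; done Jun 25, 2022 — permitted.
Step 4 — 11 and 41 days from Jun 25, 2022 (when notice is mailed to adjoining owners) are Jul 6, 2022 and Aug 5, 2022 respectively; done Jul 8, 2022 — within the window.
Step 5 — 12 and 23 days from Jul 28, 2022 (end of the 20-day objection period, which began when the environmental checklist is filed on Jul 8, 2022) are Aug 9, 2022 and Aug 20, 2022 respectively; done Aug 10, 2022 — within the window.
Step 6 — 16 and 52 days from Aug 10, 2022 (when newspaper notice is published) are Aug 26, 2022 and Oct 1, 2022 respectively; Oct 5, 2022 is 4 days past the end of the window.

Step 6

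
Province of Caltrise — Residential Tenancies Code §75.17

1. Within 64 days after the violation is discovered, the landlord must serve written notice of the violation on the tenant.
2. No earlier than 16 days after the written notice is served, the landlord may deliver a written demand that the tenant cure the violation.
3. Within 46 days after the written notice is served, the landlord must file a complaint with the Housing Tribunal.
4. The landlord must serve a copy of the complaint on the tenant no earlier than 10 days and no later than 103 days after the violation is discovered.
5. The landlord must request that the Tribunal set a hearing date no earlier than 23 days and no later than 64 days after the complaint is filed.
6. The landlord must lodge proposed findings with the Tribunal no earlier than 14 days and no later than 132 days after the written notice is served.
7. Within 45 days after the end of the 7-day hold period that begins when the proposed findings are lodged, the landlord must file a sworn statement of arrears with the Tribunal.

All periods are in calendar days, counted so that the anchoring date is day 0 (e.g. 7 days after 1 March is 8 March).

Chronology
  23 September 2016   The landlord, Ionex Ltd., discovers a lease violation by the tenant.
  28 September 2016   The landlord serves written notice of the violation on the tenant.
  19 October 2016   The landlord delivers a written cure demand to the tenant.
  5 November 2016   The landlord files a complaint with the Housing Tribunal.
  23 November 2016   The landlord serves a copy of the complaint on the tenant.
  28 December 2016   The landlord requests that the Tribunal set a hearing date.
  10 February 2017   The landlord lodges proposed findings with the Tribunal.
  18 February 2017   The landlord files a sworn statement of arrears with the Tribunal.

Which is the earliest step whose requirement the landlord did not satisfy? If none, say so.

Step 1: 64 days after 23 September 2016 (when the violation is discovered) is 26 November 2016; completed 28 September 2016, before the deadline.
Step 2: the earliest permitted date is 16 days after 28 September 2016 (when the written notice is served), i.e. 14 October 2016; done 19 October 2016, after the minimum wait.
Step 3: 46 days after 28 September 2016 (when the written notice is served) is 13 November 2016; done 5 November 2016 — timely.
Step 4: the window is 10–103 days after 23 September 2016 (when the violation is discovered), so 3 October 2016 through 4 January 2017; done 23 November 2016 — within the window.
Step 5: the window is 23–64 days after 5 November 2016 (when the complaint is filed), so 28 November 2016 through 8 January 2017; done 28 December 2016, which is between those dates.
Step 6: the window is 14–132 days after 28 September 2016 (when the written notice is served), so 12 October 2016 through 7 February 2017; done 10 February 2017 — 3 days after the window closed.
That is the first point of non-compliance.

Step 6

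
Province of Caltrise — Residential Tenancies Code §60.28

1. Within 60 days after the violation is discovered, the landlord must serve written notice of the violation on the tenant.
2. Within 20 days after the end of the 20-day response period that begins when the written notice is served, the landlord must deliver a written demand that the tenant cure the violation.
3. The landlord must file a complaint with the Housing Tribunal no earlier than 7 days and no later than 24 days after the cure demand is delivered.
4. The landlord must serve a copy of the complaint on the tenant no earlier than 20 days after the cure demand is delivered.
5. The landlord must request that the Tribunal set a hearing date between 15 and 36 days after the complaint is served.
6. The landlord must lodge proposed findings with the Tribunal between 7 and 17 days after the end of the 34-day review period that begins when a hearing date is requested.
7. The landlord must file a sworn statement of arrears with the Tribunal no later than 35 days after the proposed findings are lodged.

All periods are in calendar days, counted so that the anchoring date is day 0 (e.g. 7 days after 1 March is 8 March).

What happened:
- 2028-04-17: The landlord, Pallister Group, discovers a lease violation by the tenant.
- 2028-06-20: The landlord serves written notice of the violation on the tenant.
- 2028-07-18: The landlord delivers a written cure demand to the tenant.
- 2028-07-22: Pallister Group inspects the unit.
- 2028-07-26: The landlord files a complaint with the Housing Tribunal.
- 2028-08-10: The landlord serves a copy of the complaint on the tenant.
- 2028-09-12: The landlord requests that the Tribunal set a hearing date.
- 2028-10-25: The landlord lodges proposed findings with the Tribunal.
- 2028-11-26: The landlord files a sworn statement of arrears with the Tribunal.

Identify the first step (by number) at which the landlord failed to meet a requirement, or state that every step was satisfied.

Step 1

Step 1: 60 days after 2028-04-17 (when the violation is discovered) is 2028-06-16; not done until 2028-06-20, 4 days after the deadline.
The procedure was therefore not followed at step 1.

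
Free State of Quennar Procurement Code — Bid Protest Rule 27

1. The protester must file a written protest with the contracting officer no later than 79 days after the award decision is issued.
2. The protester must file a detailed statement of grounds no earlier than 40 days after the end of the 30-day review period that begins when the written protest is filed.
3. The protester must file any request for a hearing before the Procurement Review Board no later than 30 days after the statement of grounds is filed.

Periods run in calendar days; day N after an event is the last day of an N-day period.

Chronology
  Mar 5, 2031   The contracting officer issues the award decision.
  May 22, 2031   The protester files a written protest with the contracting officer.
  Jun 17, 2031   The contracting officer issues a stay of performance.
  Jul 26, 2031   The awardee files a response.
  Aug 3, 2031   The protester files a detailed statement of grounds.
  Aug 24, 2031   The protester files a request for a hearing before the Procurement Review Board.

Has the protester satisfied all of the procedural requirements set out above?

Yes

(1) due by Mar 5, 2031 + 79 days = May 23, 2031; completed May 22, 2031, before the deadline.
(2) permitted from Jun 21, 2031 + 40 days = Jul 31, 2031 onward; done Aug 3, 2031 — permitted.
(3) due by Aug 3, 2031 + 30 days = Sep 2, 2031; done Aug 24, 2031 — timely.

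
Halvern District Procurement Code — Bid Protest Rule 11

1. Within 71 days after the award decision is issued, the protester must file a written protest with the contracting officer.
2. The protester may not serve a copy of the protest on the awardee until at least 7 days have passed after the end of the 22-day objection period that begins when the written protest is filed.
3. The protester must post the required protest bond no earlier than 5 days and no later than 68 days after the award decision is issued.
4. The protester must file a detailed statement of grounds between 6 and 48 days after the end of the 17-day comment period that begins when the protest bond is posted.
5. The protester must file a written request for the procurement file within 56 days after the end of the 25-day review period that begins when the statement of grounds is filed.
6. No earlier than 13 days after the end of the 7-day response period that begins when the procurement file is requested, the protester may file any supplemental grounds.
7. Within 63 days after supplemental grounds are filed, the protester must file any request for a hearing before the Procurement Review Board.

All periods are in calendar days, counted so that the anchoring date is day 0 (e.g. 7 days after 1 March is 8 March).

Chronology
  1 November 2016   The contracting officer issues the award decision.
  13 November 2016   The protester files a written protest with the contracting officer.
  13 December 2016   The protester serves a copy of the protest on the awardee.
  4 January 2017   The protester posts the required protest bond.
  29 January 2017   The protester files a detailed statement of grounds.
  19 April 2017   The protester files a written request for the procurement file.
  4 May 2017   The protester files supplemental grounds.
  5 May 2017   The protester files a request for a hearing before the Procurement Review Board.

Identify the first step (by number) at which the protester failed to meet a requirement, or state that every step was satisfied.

Step 6

(1) due by 1 November 2016 + 71 days = 11 January 2017; completed 13 November 2016, before the deadline.
(2) permitted from 5 December 2016 + 7 days = 12 December 2016 onward; 13 December 2016 is on or after that date.
(3) the permitted window runs from 1 November 2016 + 5 = 6 November 2016 to 1 November 2016 + 68 = 8 January 2017; done 4 January 2017, which is between those dates.
(4) the permitted window runs from 21 January 2017 + 6 = 27 January 2017 to 21 January 2017 + 48 = 10 March 2017; done 29 January 2017, which is between those dates.
(5) due by 23 February 2017 + 56 days = 20 April 2017; completed 19 April 2017, before the deadline.
(6) permitted from 26 April 2017 + 13 days = 9 May 2017 onward; acted on 4 May 2017, 5 days prematurely.
Later steps need not be reached.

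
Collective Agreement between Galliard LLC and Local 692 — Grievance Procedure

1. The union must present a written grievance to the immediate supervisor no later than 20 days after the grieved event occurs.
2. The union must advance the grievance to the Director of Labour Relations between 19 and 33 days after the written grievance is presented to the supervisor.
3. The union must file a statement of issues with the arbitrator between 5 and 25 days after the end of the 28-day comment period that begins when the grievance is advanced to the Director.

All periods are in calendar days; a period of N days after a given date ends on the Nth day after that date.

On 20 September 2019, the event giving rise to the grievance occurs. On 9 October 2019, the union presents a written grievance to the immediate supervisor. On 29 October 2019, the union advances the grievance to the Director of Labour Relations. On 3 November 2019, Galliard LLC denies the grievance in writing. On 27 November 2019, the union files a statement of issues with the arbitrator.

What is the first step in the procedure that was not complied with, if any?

Step 1: 20 days after 20 September 2019 (when the grieved event occurs) is 10 October 2019; done 9 October 2019 — timely.
Step 2: the window is 19–33 days after 9 October 2019 (when the written grievance is presented to the supervisor), so 28 October 2019 through 11 November 2019; done 29 October 2019, which is between those dates.
Step 3: the window is 5–25 days after 26 November 2019 (end of the 28-day comment period, which began when the grievance is advanced to the Director on 29 October 2019), so 1 December 2019 through 21 December 2019; 27 November 2019 is 4 days too early.
No need to go further; step 3 was not satisfied.

Step 3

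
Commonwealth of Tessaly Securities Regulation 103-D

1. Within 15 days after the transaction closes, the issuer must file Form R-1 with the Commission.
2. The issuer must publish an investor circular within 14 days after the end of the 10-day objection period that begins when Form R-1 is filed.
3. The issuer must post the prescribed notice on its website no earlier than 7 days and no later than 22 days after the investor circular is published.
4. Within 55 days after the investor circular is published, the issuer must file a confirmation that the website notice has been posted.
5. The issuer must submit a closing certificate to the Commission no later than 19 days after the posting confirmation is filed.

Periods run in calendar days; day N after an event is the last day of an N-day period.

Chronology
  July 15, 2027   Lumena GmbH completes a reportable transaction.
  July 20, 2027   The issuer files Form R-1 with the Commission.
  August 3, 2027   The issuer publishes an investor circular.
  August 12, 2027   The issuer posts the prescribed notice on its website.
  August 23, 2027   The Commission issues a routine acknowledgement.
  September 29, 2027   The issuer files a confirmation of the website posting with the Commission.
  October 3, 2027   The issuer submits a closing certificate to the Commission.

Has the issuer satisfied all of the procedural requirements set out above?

No

(1) due by July 15, 2027 + 15 days = July 30, 2027; July 20, 2027 is within that limit.
(2) due by July 30, 2027 + 14 days = August 13, 2027; August 3, 2027 is within that limit.
(3) the permitted window runs from August 3, 2027 + 7 = August 10, 2027 to August 3, 2027 + 22 = August 25, 2027; August 12, 2027 falls inside that range.
(4) due by August 3, 2027 + 55 days = September 27, 2027; not done until September 29, 2027, 2 days after the deadline.
Later steps need not be reached.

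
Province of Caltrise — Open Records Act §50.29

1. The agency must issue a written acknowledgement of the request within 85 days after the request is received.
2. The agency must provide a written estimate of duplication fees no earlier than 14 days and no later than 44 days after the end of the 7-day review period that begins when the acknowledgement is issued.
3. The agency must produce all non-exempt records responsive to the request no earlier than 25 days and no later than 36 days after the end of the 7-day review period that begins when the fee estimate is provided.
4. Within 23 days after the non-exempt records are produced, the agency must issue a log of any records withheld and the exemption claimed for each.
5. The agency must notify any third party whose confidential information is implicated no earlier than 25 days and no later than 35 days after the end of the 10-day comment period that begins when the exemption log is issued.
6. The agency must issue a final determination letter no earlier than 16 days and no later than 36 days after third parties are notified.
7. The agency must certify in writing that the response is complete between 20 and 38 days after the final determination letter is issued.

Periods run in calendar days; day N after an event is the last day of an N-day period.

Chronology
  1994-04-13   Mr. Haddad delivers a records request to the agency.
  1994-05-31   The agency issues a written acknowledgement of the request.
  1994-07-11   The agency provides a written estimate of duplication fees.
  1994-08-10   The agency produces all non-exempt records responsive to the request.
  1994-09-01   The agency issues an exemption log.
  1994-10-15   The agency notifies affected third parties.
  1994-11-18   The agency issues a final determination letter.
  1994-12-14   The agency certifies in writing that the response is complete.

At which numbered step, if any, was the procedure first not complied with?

Step 3

(1) due by 1994-04-13 + 85 days = 1994-07-07; done 1994-05-31 — timely.
(2) the permitted window runs from 1994-06-07 + 14 = 1994-06-21 to 1994-06-07 + 44 = 1994-07-21; done 1994-07-11, which is between those dates.
(3) the permitted window runs from 1994-07-18 + 25 = 1994-08-12 to 1994-07-18 + 36 = 1994-08-23; 1994-08-10 is 2 days too early.
No need to go further; step 3 was not satisfied.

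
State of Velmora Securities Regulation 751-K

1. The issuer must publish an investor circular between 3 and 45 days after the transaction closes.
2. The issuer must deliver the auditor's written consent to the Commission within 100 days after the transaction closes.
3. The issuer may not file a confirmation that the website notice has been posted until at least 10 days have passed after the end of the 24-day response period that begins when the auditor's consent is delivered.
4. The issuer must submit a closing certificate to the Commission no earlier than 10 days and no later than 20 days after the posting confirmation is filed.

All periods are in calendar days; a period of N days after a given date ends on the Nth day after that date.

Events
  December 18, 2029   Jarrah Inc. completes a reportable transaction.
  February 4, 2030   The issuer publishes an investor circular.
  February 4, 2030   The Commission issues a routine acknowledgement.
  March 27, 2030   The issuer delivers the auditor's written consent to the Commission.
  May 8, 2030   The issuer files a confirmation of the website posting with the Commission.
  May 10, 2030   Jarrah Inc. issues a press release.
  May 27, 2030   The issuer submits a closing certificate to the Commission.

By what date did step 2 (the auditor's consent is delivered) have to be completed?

March 28, 2030

Step 2 runs from December 18, 2029, when the transaction closes. 100 days after December 18, 2029 is March 28, 2030.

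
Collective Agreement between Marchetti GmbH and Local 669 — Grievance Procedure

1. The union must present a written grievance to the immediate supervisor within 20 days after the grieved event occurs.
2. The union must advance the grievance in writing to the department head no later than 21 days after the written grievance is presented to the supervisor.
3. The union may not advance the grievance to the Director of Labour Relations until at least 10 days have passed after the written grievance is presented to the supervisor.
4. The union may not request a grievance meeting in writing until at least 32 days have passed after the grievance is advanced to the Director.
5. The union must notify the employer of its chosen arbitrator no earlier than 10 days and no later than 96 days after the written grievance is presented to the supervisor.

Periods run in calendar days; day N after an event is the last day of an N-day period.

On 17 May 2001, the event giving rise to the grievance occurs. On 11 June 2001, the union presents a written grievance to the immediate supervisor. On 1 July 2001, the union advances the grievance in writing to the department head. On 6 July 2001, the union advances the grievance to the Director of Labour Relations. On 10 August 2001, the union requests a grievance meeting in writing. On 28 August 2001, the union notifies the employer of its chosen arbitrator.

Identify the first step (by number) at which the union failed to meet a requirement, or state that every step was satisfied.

Step 1: 20 days after 17 May 2001 (when the grieved event occurs) is 6 June 2001; not done until 11 June 2001, 5 days after the deadline.

Step 1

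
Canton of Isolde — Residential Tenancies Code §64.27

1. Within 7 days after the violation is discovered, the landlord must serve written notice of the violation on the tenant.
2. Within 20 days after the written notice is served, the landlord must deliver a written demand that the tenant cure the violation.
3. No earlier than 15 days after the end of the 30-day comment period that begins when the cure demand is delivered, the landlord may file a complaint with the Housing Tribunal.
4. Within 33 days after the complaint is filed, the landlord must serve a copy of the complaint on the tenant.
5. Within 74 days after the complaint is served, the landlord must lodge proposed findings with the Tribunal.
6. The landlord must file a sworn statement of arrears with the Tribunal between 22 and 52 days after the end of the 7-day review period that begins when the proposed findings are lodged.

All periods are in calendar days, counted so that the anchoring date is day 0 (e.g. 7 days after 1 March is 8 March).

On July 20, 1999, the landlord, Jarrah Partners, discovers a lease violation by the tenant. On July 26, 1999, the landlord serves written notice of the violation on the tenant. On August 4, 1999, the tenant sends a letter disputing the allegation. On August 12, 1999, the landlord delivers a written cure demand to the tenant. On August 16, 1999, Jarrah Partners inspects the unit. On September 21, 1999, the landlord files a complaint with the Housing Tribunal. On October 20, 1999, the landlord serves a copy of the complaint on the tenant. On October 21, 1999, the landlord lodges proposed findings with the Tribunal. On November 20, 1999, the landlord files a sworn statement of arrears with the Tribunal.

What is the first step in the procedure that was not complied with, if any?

Step 1: 7 days after July 20, 1999 (when the violation is discovered) is July 27, 1999; done July 26, 1999 — timely.
Step 2: 20 days after July 26, 1999 (when the written notice is served) is August 15, 1999; done August 12, 1999 — timely.
Step 3: the earliest permitted date is 15 days after September 11, 1999 (end of the 30-day comment period, which began when the cure demand is delivered on August 12, 1999), i.e. September 26, 1999; acted on September 21, 1999, 5 days prematurely.

Step 3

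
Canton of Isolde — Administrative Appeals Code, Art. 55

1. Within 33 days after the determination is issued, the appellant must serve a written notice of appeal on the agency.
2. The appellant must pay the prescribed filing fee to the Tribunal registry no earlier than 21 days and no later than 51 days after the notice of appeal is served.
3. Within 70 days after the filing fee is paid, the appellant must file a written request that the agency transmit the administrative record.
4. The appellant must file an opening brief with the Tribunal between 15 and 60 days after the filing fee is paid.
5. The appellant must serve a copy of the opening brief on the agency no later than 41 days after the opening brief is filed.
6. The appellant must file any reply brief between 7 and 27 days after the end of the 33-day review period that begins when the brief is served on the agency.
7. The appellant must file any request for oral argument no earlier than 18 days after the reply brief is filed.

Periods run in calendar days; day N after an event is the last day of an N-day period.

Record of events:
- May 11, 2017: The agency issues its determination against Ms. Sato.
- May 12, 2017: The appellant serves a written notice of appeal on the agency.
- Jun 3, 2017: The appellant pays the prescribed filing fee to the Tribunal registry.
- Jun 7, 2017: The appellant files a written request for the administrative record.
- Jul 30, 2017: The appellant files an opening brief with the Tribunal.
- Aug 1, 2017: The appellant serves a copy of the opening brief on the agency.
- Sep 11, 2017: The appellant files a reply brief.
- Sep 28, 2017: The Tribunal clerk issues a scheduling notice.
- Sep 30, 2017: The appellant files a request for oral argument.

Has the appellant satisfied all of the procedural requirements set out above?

Step 1: 33 days after May 11, 2017 (when the determination is issued) is Jun 13, 2017; completed May 12, 2017, before the deadline.
Step 2: the window is 21–51 days after May 12, 2017 (when the notice of appeal is served), so Jun 2, 2017 through Jul 2, 2017; done Jun 3, 2017, which is between those dates.
Step 3: 70 days after Jun 3, 2017 (when the filing fee is paid) is Aug 12, 2017; completed Jun 7, 2017, before the deadline.
Step 4: the window is 15–60 days after Jun 3, 2017 (when the filing fee is paid), so Jun 18, 2017 through Aug 2, 2017; Jul 30, 2017 falls inside that range.
Step 5: 41 days after Jul 30, 2017 (when the opening brief is filed) is Sep 9, 2017; done Aug 1, 2017 — timely.
Step 6: the window is 7–27 days after Sep 3, 2017 (end of the 33-day review period, which began when the brief is served on the agency on Aug 1, 2017), so Sep 10, 2017 through Sep 30, 2017; done Sep 11, 2017, which is between those dates.
Step 7: the earliest permitted date is 18 days after Sep 11, 2017 (when the reply brief is filed), i.e. Sep 29, 2017; Sep 30, 2017 is on or after that date.

Yes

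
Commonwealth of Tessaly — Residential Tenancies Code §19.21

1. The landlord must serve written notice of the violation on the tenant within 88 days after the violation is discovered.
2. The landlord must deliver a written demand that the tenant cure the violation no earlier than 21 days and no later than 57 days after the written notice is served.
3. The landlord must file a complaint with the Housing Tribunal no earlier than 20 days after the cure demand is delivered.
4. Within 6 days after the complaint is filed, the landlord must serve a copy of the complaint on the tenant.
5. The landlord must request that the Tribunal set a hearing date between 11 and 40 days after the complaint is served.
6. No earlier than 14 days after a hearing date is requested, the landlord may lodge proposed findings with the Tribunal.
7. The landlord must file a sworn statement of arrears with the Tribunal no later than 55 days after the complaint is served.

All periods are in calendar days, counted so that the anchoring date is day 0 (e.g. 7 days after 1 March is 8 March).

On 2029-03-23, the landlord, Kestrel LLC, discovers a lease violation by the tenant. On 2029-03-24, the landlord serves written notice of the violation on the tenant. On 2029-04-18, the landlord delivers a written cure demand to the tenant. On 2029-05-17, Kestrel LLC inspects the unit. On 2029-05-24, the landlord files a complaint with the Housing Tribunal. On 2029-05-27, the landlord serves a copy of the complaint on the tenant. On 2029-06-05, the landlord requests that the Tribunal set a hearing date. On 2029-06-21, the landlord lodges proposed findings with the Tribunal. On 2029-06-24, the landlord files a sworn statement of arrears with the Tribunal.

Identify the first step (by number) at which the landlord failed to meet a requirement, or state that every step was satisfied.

Step 1 — counting 88 days from 2029-03-23 (when the violation is discovered) gives a deadline of 2029-06-19; 2029-03-24 is within that limit.
Step 2 — 21 and 57 days from 2029-03-24 (when the written notice is served) are 2029-04-14 and 2029-05-20 respectively; done 2029-04-18, which is between those dates.
Step 3 — must wait 20 days from 2029-04-18 (when the cure demand is delivered), so not before 2029-05-08; 2029-05-24 is on or after that date.
Step 4 — counting 6 days from 2029-05-24 (when the complaint is filed) gives a deadline of 2029-05-30; 2029-05-27 is within that limit.
Step 5 — 11 and 40 days from 2029-05-27 (when the complaint is served) are 2029-06-07 and 2029-07-06 respectively; 2029-06-05 is 2 days too early.

Step 5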